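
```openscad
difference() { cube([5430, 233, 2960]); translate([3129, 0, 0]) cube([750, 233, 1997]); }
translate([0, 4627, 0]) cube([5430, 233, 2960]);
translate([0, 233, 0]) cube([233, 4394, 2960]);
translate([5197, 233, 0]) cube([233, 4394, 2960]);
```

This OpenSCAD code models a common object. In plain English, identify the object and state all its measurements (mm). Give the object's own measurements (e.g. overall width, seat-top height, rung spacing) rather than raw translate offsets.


A single room: four walls, each 2960 mm tall and 233 mm thick, enclosing an outside footprint 5430×4860 mm (x × y), no floor or roof. The front and back walls (−y and +y sides) run the full x-width; the side walls fit between their inner faces. A door opening 750 mm wide and 1997 mm tall is cut through the front wall from the floor up, its −x edge 3129 mm from the wall's −x end.


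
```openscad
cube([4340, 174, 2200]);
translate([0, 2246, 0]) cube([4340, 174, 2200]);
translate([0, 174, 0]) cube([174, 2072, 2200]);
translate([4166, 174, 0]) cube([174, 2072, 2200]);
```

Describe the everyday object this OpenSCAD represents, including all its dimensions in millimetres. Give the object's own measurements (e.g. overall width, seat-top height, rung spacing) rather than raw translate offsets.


The wall frame of a small rectangular building: four walls, each 2200 mm tall and 174 mm thick, enclosing a footprint 4340 mm (x) by 2420 mm (y) outside-to-outside, with no floor or roof. The front and back walls (the −y and +y sides) span the full width; the two side walls fit between them.


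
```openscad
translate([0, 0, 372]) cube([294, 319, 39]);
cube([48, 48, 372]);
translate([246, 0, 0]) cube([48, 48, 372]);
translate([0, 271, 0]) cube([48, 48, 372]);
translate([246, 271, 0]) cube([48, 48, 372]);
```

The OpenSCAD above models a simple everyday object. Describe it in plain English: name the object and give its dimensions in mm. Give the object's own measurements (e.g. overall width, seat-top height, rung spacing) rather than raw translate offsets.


A simple wooden stool: a rectangular seat 294 mm (x) by 319 mm (y), 39 mm thick, top face at z = 411 mm, on four square legs, each 48×48 mm in cross-section. The legs rest on z = 0, each flush with a corner of the seat.


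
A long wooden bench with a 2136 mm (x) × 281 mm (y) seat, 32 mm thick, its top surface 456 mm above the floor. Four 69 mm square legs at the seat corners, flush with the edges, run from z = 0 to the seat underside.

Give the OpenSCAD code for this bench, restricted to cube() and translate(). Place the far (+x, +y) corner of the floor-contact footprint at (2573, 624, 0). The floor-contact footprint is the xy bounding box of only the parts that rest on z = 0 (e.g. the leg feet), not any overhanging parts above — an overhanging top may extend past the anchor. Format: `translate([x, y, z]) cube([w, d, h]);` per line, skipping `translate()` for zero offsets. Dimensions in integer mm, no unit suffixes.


translate([437, 343, 424]) cube([2136, 281, 32]);
translate([437, 343, 0]) cube([69, 69, 424]);
translate([437, 555, 0]) cube([69, 69, 424]);
translate([2504, 343, 0]) cube([69, 69, 424]);
translate([2504, 555, 0]) cube([69, 69, 424]);


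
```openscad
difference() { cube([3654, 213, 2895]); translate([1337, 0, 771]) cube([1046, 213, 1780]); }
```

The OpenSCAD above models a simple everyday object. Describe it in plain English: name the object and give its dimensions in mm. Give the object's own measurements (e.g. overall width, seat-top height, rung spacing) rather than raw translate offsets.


A wall 3654 mm long (x), 213 mm thick (y), 2895 mm tall, with a rectangular window opening cut through it. The opening is 1046 mm wide and 1780 mm tall; its sill is at z = 771 mm and its near (−x) edge is 1337 mm from the wall's −x end. The opening passes through the full wall thickness.


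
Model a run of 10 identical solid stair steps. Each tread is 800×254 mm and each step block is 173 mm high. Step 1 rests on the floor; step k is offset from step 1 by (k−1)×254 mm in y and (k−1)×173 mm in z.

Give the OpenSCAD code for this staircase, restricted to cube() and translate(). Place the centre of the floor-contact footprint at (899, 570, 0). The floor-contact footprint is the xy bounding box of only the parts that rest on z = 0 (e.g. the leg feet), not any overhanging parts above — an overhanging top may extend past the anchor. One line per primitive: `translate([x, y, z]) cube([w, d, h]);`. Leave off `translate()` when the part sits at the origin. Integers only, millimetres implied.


translate([499, 443, 0]) cube([800, 254, 173]);
translate([499, 697, 173]) cube([800, 254, 173]);
translate([499, 951, 346]) cube([800, 254, 173]);
translate([499, 1205, 519]) cube([800, 254, 173]);
translate([499, 1459, 692]) cube([800, 254, 173]);
translate([499, 1713, 865]) cube([800, 254, 173]);
translate([499, 1967, 1038]) cube([800, 254, 173]);
translate([499, 2221, 1211]) cube([800, 254, 173]);
translate([499, 2475, 1384]) cube([800, 254, 173]);
translate([499, 2729, 1557]) cube([800, 254, 173]);


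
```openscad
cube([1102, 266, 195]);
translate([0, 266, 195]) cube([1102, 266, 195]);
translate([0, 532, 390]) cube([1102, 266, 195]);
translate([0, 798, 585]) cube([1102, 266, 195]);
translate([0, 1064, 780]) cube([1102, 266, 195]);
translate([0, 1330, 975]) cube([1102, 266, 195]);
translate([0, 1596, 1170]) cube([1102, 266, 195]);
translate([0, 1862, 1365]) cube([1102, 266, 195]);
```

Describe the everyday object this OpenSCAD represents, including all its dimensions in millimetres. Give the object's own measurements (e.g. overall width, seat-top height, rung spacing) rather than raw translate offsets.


A straight staircase of 8 solid steps. Each step is 1102 mm wide (x), 266 mm deep (y, the going) and 195 mm tall (the rise). The first step rests on the floor; each subsequent step sits one going further in +y and one rise higher in +z, directly behind and above the previous step with no overlap.


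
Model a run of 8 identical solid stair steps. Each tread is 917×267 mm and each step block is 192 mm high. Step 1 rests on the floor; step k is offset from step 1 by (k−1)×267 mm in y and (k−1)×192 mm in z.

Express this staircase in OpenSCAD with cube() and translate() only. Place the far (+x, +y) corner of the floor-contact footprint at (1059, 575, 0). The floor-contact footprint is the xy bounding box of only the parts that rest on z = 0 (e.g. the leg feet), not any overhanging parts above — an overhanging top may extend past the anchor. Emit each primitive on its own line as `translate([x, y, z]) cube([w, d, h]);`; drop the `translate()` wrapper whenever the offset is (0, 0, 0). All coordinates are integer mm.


translate([142, 308, 0]) cube([917, 267, 192]);
translate([142, 575, 192]) cube([917, 267, 192]);
translate([142, 842, 384]) cube([917, 267, 192]);
translate([142, 1109, 576]) cube([917, 267, 192]);
translate([142, 1376, 768]) cube([917, 267, 192]);
translate([142, 1643, 960]) cube([917, 267, 192]);
translate([142, 1910, 1152]) cube([917, 267, 192]);
translate([142, 2177, 1344]) cube([917, 267, 192]);


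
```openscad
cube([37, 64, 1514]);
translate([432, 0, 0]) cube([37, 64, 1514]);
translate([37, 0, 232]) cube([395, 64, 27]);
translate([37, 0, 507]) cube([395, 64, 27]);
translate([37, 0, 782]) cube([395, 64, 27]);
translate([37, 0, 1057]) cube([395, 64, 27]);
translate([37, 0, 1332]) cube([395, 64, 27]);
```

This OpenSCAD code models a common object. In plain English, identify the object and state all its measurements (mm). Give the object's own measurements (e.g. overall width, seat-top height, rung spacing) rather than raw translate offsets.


A straight ladder. Two 37×64 mm vertical rails, 1514 mm tall, stand 469 mm apart (outside-to-outside) with their front faces coplanar on the −y side. 5 rungs, each 64 mm deep and 27 mm tall, span between the inner faces of the rails, front faces flush with the rails. The lowest rung's underside is at z = 232 mm and rungs are spaced 275 mm apart (underside to underside).


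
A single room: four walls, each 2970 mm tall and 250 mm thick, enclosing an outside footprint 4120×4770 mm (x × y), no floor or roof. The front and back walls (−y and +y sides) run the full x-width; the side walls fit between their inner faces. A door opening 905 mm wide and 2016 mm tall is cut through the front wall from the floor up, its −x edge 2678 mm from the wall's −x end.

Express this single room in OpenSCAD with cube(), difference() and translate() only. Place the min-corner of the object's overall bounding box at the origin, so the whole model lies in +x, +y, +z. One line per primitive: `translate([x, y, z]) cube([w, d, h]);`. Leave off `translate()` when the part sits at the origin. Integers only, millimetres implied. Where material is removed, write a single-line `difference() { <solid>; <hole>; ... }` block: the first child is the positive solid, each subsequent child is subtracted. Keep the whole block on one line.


difference() { cube([4120, 250, 2970]); translate([2678, 0, 0]) cube([905, 250, 2016]); }
translate([0, 4520, 0]) cube([4120, 250, 2970]);
translate([0, 250, 0]) cube([250, 4270, 2970]);
translate([3870, 250, 0]) cube([250, 4270, 2970]);


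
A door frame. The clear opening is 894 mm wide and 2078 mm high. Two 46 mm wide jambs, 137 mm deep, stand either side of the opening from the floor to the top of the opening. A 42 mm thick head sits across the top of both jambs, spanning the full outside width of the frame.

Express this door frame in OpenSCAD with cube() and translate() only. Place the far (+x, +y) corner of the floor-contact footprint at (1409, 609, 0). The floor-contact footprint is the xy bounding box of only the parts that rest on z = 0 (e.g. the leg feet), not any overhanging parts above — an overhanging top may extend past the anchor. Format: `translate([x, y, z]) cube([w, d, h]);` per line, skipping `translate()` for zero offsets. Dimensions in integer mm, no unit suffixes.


translate([423, 472, 0]) cube([46, 137, 2078]);
translate([1363, 472, 0]) cube([46, 137, 2078]);
translate([423, 472, 2078]) cube([986, 137, 42]);


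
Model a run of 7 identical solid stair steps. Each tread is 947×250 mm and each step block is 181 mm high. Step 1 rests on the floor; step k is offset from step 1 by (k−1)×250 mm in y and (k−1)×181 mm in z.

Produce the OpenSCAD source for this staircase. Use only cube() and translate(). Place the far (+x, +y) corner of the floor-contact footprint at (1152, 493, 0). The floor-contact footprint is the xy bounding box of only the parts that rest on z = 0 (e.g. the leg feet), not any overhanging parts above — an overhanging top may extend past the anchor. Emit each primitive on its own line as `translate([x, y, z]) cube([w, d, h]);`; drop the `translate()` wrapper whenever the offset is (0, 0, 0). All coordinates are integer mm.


translate([205, 243, 0]) cube([947, 250, 181]);
translate([205, 493, 181]) cube([947, 250, 181]);
translate([205, 743, 362]) cube([947, 250, 181]);
translate([205, 993, 543]) cube([947, 250, 181]);
translate([205, 1243, 724]) cube([947, 250, 181]);
translate([205, 1493, 905]) cube([947, 250, 181]);
translate([205, 1743, 1086]) cube([947, 250, 181]);


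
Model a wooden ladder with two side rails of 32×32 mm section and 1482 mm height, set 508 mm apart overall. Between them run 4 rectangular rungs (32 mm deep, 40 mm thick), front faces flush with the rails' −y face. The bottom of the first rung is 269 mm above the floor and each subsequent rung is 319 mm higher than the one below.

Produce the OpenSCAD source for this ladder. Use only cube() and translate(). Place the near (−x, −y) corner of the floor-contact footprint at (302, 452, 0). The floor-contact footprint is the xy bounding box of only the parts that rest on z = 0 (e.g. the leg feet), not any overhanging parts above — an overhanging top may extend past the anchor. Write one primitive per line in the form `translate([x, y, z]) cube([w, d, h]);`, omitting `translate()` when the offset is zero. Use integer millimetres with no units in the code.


// rung span = 508 - 2*32 = 444
// rung[k] z = 269 + k*319
translate([302, 452, 0]) cube([32, 32, 1482]);
translate([778, 452, 0]) cube([32, 32, 1482]);
translate([334, 452, 269]) cube([444, 32, 40]);
translate([334, 452, 588]) cube([444, 32, 40]);
translate([334, 452, 907]) cube([444, 32, 40]);
translate([334, 452, 1226]) cube([444, 32, 40]);


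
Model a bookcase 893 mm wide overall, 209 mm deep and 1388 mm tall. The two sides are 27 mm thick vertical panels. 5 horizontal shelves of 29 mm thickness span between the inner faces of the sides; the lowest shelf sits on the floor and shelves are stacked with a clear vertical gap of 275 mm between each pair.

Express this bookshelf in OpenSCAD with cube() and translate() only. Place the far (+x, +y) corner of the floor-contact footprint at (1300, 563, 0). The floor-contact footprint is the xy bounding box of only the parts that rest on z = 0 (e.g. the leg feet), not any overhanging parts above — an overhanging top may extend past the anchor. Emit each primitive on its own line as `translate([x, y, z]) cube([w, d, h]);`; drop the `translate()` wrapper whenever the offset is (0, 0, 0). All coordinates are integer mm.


translate([407, 354, 0]) cube([27, 209, 1388]);
translate([1273, 354, 0]) cube([27, 209, 1388]);
translate([434, 354, 0]) cube([839, 209, 29]);
translate([434, 354, 304]) cube([839, 209, 29]);
translate([434, 354, 608]) cube([839, 209, 29]);
translate([434, 354, 912]) cube([839, 209, 29]);
translate([434, 354, 1216]) cube([839, 209, 29]);


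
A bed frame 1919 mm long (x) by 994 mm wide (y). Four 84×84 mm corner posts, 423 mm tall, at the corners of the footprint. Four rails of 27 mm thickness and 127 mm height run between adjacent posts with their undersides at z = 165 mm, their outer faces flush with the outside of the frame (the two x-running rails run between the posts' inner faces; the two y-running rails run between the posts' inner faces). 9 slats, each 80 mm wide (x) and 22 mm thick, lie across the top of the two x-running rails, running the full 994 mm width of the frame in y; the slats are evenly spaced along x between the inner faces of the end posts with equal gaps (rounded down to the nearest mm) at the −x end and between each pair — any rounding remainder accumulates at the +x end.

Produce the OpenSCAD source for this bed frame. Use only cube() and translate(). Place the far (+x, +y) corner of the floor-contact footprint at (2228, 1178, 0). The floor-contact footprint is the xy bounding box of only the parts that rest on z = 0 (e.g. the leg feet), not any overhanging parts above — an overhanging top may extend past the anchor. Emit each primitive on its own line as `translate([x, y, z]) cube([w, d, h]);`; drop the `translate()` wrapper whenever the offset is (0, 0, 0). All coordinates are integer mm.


translate([309, 184, 0]) cube([84, 84, 423]);
translate([309, 1094, 0]) cube([84, 84, 423]);
translate([2144, 184, 0]) cube([84, 84, 423]);
translate([2144, 1094, 0]) cube([84, 84, 423]);
translate([393, 184, 165]) cube([1751, 27, 127]);
translate([393, 1151, 165]) cube([1751, 27, 127]);
translate([309, 268, 165]) cube([27, 826, 127]);
translate([2201, 268, 165]) cube([27, 826, 127]);
translate([496, 184, 292]) cube([80, 994, 22]);
translate([679, 184, 292]) cube([80, 994, 22]);
translate([862, 184, 292]) cube([80, 994, 22]);
translate([1045, 184, 292]) cube([80, 994, 22]);
translate([1228, 184, 292]) cube([80, 994, 22]);
translate([1411, 184, 292]) cube([80, 994, 22]);
translate([1594, 184, 292]) cube([80, 994, 22]);
translate([1777, 184, 292]) cube([80, 994, 22]);
translate([1960, 184, 292]) cube([80, 994, 22]);


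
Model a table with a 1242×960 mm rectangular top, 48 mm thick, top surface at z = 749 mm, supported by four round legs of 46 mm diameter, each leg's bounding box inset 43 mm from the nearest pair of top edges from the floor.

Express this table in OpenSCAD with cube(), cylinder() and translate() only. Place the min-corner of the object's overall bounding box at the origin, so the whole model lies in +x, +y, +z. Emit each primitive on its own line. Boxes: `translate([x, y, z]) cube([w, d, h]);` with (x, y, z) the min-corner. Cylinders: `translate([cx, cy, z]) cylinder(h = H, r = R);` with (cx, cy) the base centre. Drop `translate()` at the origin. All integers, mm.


// leg_h = 749 - 48 = 701
translate([0, 0, 701]) cube([1242, 960, 48]);
translate([66, 66, 0]) cylinder(h = 701, r = 23);
translate([1176, 66, 0]) cylinder(h = 701, r = 23);
translate([66, 894, 0]) cylinder(h = 701, r = 23);
translate([1176, 894, 0]) cylinder(h = 701, r = 23);


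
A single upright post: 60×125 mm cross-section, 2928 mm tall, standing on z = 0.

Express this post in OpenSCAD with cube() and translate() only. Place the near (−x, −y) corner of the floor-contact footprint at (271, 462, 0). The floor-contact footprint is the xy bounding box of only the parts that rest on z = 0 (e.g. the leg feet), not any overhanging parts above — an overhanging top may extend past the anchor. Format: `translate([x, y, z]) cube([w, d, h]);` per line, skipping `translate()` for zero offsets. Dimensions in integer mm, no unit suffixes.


translate([271, 462, 0]) cube([60, 125, 2928]);


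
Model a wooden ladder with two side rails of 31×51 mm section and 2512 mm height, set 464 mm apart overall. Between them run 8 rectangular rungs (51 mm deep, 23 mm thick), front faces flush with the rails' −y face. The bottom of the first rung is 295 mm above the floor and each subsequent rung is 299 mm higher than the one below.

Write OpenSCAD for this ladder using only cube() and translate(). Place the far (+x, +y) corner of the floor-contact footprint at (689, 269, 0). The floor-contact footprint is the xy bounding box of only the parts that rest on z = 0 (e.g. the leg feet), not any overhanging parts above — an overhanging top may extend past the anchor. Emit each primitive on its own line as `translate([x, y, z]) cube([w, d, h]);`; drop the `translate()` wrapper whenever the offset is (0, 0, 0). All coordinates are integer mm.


// rung span = 464 - 2*31 = 402
// rung[k] z = 295 + k*299
translate([225, 218, 0]) cube([31, 51, 2512]);
translate([658, 218, 0]) cube([31, 51, 2512]);
translate([256, 218, 295]) cube([402, 51, 23]);
translate([256, 218, 594]) cube([402, 51, 23]);
translate([256, 218, 893]) cube([402, 51, 23]);
translate([256, 218, 1192]) cube([402, 51, 23]);
translate([256, 218, 1491]) cube([402, 51, 23]);
translate([256, 218, 1790]) cube([402, 51, 23]);
translate([256, 218, 2089]) cube([402, 51, 23]);
translate([256, 218, 2388]) cube([402, 51, 23]);


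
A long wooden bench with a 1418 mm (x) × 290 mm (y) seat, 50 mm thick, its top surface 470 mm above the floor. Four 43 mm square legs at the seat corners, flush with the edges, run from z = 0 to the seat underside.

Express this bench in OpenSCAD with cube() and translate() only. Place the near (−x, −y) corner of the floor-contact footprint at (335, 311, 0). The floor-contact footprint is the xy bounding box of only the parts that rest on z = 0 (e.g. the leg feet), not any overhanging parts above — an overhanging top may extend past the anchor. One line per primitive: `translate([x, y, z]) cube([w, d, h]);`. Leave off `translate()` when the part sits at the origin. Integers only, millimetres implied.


// leg_h = 470 − 50 = 420
translate([335, 311, 420]) cube([1418, 290, 50]);
translate([335, 311, 0]) cube([43, 43, 420]);
translate([335, 558, 0]) cube([43, 43, 420]);
translate([1710, 311, 0]) cube([43, 43, 420]);
translate([1710, 558, 0]) cube([43, 43, 420]);


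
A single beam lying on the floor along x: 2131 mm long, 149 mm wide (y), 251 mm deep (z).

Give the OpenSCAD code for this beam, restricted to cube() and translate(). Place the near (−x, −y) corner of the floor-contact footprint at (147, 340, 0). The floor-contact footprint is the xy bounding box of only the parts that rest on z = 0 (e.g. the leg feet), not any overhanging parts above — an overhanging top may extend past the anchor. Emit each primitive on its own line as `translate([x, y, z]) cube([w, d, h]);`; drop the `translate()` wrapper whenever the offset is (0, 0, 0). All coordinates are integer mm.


translate([147, 340, 0]) cube([2131, 149, 251]);


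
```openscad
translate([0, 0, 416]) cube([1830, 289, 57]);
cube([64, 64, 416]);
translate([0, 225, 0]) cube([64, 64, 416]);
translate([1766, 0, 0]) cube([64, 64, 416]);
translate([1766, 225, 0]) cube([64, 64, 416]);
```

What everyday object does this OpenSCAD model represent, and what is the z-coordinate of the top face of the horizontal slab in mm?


A bench. The seat-top height is 473 mm.

A long slab on four corner posts — a bench. The slab sits at z = 416 with thickness 57, so the top is 416 + 57 = 473 mm.


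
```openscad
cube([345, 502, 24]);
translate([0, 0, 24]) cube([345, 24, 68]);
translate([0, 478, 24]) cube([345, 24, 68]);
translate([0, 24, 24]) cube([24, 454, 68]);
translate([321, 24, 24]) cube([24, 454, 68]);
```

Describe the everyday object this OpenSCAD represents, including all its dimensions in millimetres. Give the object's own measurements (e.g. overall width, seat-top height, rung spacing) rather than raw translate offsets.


An open-topped rectangular box: outside dimensions 345×502×92 mm, with a uniform wall and base thickness of 24 mm. The base is a full 345×502 slab on the floor; four walls sit on top of the base. The front and back walls (the −y and +y sides) span the full width; the two side walls fit between them.


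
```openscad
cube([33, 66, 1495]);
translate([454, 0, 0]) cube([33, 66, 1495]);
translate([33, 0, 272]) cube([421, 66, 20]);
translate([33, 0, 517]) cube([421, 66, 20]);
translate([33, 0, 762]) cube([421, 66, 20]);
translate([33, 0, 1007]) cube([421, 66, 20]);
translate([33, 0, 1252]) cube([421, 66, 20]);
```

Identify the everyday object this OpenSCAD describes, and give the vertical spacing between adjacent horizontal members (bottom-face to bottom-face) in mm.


A ladder. The rung spacing is 245 mm.

Two tall 33×66 posts with 5 short bars between them — a ladder. Adjacent rungs sit at z = 272 and z = 517, so the spacing is 517 − 272 = 245 mm.


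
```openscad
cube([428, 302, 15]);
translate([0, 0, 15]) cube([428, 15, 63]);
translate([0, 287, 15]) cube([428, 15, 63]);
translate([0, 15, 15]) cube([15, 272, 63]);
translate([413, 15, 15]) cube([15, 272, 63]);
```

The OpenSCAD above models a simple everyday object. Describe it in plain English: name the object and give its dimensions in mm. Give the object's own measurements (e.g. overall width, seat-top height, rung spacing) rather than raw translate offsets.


An open-topped rectangular box: outside dimensions 428×302×78 mm, with a uniform wall and base thickness of 15 mm. The base is a full 428×302 slab on the floor; four walls sit on top of the base. The front and back walls (the −y and +y sides) span the full width; the two side walls fit between them.


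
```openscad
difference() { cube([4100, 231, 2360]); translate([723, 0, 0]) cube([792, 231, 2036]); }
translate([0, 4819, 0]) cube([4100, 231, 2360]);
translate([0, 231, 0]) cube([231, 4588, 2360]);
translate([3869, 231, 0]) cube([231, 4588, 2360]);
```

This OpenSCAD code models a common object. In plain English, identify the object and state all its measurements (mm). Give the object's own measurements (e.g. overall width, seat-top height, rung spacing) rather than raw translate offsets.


A single room: four walls, each 2360 mm tall and 231 mm thick, enclosing an outside footprint 4100×5050 mm (x × y), no floor or roof. The front and back walls (−y and +y sides) run the full x-width; the side walls fit between their inner faces. A door opening 792 mm wide and 2036 mm tall is cut through the front wall from the floor up, its −x edge 723 mm from the wall's −x end.


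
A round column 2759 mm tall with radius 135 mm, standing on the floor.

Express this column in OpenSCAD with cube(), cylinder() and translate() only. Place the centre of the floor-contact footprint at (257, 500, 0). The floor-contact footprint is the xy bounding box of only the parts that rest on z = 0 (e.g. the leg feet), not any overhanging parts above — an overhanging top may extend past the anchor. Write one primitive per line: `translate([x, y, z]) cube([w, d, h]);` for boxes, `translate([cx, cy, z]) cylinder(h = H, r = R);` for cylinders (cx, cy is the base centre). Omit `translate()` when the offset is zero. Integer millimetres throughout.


translate([257, 500, 0]) cylinder(h = 2759, r = 135);


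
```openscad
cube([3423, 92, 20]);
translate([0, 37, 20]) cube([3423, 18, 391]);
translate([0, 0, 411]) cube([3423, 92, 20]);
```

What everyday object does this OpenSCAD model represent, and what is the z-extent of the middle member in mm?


An I-beam. The web height is 391 mm.

Two wide flanges with a thin centred web — an I-beam. Overall 431 mm minus two 20 mm flanges gives a web of 431 − 2·20 = 391 mm.


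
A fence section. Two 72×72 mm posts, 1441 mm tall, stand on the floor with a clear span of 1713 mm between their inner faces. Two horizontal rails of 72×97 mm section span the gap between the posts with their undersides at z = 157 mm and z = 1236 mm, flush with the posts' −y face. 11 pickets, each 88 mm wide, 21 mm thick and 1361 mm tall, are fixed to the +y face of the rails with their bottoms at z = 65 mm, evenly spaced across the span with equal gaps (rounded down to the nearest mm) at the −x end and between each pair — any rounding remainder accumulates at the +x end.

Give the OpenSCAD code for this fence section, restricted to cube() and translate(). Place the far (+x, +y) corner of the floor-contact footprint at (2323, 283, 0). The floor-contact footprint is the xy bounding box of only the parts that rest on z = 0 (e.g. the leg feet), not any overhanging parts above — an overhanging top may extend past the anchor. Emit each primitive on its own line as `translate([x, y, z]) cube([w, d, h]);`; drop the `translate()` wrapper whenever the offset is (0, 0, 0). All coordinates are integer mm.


translate([466, 211, 0]) cube([72, 72, 1441]);
translate([2251, 211, 0]) cube([72, 72, 1441]);
translate([538, 211, 157]) cube([1713, 72, 97]);
translate([538, 211, 1236]) cube([1713, 72, 97]);
translate([600, 283, 65]) cube([88, 21, 1361]);
translate([750, 283, 65]) cube([88, 21, 1361]);
translate([900, 283, 65]) cube([88, 21, 1361]);
translate([1050, 283, 65]) cube([88, 21, 1361]);
translate([1200, 283, 65]) cube([88, 21, 1361]);
translate([1350, 283, 65]) cube([88, 21, 1361]);
translate([1500, 283, 65]) cube([88, 21, 1361]);
translate([1650, 283, 65]) cube([88, 21, 1361]);
translate([1800, 283, 65]) cube([88, 21, 1361]);
translate([1950, 283, 65]) cube([88, 21, 1361]);
translate([2100, 283, 65]) cube([88, 21, 1361]);


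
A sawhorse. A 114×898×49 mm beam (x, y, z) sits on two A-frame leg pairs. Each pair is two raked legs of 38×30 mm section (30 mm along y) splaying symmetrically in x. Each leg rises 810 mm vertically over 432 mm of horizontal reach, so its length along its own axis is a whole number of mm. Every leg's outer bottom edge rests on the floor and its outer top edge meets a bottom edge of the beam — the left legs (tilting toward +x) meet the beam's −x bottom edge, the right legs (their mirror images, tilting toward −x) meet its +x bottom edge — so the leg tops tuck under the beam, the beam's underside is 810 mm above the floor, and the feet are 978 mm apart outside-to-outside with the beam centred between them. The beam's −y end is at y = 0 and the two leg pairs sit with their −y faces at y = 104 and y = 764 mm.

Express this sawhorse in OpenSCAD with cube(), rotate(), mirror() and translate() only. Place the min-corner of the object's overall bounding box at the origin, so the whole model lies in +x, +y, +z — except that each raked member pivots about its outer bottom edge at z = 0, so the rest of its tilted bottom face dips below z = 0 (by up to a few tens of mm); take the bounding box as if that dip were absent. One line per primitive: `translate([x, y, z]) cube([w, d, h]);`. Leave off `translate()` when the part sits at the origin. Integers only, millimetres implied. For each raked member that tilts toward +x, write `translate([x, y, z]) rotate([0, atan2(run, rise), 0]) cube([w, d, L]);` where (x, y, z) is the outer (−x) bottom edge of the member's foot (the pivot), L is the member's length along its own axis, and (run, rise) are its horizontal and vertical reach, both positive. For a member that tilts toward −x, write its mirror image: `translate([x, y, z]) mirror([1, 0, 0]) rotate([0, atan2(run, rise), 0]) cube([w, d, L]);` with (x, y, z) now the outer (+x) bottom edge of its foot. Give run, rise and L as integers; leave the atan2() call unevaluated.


translate([432, 0, 810]) cube([114, 898, 49]);
translate([0, 104, 0]) rotate([0, atan2(432, 810), 0]) cube([38, 30, 918]);
translate([978, 104, 0]) mirror([1, 0, 0]) rotate([0, atan2(432, 810), 0]) cube([38, 30, 918]);
translate([0, 764, 0]) rotate([0, atan2(432, 810), 0]) cube([38, 30, 918]);
translate([978, 764, 0]) mirror([1, 0, 0]) rotate([0, atan2(432, 810), 0]) cube([38, 30, 918]);


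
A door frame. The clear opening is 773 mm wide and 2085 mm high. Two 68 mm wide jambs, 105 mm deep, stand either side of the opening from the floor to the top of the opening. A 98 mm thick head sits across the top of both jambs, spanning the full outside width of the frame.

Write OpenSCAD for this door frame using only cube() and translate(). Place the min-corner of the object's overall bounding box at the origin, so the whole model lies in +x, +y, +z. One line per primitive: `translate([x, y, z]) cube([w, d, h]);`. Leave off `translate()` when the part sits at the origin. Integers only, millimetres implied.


cube([68, 105, 2085]);
translate([841, 0, 0]) cube([68, 105, 2085]);
translate([0, 0, 2085]) cube([909, 105, 98]);


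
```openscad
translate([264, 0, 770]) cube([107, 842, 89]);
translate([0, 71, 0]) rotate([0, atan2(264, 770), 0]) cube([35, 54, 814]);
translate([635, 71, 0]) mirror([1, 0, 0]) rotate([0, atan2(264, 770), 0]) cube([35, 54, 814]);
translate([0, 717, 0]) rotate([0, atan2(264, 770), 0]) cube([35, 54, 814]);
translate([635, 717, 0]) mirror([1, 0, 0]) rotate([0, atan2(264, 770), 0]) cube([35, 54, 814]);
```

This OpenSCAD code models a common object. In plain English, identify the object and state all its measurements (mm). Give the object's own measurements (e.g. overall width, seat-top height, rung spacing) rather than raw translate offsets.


A sawhorse. A 107×842×89 mm beam (x, y, z) sits on two A-frame leg pairs. Each pair is two raked legs of 35×54 mm section (54 mm along y) splaying symmetrically in x. Each leg rises 770 mm vertically over 264 mm of horizontal reach and is 814 mm long along its own axis. Every leg's outer bottom edge rests on the floor and its outer top edge meets a bottom edge of the beam — the left legs (tilting toward +x) meet the beam's −x bottom edge, the right legs (their mirror images, tilting toward −x) meet its +x bottom edge — so the leg tops tuck under the beam, the beam's underside is 770 mm above the floor, and the feet are 635 mm apart outside-to-outside with the beam centred between them. The two leg pairs are set in 71 mm from either end of the beam.


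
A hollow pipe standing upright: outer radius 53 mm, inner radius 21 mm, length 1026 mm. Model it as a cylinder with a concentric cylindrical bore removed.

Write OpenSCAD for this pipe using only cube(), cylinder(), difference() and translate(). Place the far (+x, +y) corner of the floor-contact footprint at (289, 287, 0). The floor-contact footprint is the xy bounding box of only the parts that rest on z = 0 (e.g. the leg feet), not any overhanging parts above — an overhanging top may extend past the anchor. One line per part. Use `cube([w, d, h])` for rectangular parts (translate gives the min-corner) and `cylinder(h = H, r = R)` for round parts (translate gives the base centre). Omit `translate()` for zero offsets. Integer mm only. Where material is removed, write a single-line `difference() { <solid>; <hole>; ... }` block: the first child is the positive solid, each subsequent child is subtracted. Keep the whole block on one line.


difference() { translate([236, 234, 0]) cylinder(h = 1026, r = 53); translate([236, 234, 0]) cylinder(h = 1026, r = 21); }


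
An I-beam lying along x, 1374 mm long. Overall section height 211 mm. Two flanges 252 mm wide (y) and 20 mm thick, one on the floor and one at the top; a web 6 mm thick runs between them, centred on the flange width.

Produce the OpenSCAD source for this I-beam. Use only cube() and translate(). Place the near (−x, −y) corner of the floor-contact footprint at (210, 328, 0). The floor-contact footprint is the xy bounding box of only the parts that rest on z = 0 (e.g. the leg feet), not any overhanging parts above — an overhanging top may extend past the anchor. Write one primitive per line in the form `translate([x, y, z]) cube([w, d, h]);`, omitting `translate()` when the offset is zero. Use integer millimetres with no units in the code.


translate([210, 328, 0]) cube([1374, 252, 20]);
translate([210, 451, 20]) cube([1374, 6, 171]);
translate([210, 328, 191]) cube([1374, 252, 20]);


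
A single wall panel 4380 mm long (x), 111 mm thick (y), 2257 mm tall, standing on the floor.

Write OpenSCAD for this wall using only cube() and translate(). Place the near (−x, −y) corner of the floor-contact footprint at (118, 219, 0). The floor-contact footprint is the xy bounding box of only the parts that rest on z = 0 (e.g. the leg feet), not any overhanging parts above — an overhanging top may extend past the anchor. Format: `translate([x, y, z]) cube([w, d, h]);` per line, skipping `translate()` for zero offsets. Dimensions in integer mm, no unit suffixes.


translate([118, 219, 0]) cube([4380, 111, 2257]);


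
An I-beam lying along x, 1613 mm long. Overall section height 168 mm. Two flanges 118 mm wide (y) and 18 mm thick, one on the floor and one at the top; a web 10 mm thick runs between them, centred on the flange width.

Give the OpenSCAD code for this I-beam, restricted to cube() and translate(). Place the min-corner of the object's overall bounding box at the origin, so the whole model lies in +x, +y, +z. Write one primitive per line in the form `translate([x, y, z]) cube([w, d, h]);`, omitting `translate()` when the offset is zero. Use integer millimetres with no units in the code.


cube([1613, 118, 18]);
translate([0, 54, 18]) cube([1613, 10, 132]);
translate([0, 0, 150]) cube([1613, 118, 18]);


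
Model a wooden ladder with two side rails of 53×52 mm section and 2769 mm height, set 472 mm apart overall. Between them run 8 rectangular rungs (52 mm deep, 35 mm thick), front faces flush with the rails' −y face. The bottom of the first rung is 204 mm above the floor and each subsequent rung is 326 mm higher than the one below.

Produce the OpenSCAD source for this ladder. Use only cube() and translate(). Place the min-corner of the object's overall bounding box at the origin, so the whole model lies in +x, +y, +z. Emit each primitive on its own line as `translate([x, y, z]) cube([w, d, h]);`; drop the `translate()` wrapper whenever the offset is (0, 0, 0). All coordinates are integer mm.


cube([53, 52, 2769]);
translate([419, 0, 0]) cube([53, 52, 2769]);
translate([53, 0, 204]) cube([366, 52, 35]);
translate([53, 0, 530]) cube([366, 52, 35]);
translate([53, 0, 856]) cube([366, 52, 35]);
translate([53, 0, 1182]) cube([366, 52, 35]);
translate([53, 0, 1508]) cube([366, 52, 35]);
translate([53, 0, 1834]) cube([366, 52, 35]);
translate([53, 0, 2160]) cube([366, 52, 35]);
translate([53, 0, 2486]) cube([366, 52, 35]);


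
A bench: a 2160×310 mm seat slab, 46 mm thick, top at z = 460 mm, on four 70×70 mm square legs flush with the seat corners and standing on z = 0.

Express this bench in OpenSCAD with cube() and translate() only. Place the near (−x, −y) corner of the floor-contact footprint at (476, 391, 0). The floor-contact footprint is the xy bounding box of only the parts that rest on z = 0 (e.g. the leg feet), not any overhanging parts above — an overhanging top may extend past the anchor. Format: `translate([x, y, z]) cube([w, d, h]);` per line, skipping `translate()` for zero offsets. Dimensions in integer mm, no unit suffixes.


translate([476, 391, 414]) cube([2160, 310, 46]);
translate([476, 391, 0]) cube([70, 70, 414]);
translate([476, 631, 0]) cube([70, 70, 414]);
translate([2566, 391, 0]) cube([70, 70, 414]);
translate([2566, 631, 0]) cube([70, 70, 414]);


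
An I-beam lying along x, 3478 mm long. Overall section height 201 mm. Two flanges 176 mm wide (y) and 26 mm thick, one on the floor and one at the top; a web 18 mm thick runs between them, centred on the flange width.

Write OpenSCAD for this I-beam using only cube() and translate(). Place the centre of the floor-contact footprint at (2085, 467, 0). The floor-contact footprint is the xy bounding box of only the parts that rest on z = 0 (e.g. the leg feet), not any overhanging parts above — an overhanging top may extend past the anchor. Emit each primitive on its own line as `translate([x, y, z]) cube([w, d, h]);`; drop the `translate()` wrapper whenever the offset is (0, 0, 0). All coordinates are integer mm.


translate([346, 379, 0]) cube([3478, 176, 26]);
translate([346, 458, 26]) cube([3478, 18, 149]);
translate([346, 379, 175]) cube([3478, 176, 26]);


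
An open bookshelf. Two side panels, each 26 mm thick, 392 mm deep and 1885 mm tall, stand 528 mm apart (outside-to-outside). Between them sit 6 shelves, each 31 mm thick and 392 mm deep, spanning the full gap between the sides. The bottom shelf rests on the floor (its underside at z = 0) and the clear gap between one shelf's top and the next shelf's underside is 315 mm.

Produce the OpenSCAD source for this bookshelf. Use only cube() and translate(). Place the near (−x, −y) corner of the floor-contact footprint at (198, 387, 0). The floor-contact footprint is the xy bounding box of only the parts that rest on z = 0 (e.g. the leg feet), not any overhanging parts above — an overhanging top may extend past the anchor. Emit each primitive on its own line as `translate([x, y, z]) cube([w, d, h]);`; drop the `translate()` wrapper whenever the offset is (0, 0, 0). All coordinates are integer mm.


translate([198, 387, 0]) cube([26, 392, 1885]);
translate([700, 387, 0]) cube([26, 392, 1885]);
translate([224, 387, 0]) cube([476, 392, 31]);
translate([224, 387, 346]) cube([476, 392, 31]);
translate([224, 387, 692]) cube([476, 392, 31]);
translate([224, 387, 1038]) cube([476, 392, 31]);
translate([224, 387, 1384]) cube([476, 392, 31]);
translate([224, 387, 1730]) cube([476, 392, 31]);


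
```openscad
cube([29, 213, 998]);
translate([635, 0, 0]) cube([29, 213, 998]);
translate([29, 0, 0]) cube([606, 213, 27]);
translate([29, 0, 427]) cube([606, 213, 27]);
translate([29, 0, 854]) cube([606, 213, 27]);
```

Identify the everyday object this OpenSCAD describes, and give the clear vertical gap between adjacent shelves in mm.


A bookshelf. The clear shelf gap is 400 mm.

Two tall side panels with 3 horizontal boards between them — a bookshelf. The first two shelf undersides are at z = 0 and z = 427; with shelf thickness 27, the clear gap is 427 − 0 − 27 = 400 mm.


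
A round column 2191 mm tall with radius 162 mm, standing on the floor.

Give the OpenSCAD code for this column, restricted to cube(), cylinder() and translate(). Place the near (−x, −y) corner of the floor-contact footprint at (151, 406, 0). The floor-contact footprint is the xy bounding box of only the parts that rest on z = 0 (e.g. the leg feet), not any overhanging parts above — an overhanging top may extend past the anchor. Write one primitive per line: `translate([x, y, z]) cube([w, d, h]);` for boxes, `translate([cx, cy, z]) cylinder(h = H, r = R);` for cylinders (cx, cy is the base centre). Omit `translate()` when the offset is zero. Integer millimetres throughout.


translate([313, 568, 0]) cylinder(h = 2191, r = 162);
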